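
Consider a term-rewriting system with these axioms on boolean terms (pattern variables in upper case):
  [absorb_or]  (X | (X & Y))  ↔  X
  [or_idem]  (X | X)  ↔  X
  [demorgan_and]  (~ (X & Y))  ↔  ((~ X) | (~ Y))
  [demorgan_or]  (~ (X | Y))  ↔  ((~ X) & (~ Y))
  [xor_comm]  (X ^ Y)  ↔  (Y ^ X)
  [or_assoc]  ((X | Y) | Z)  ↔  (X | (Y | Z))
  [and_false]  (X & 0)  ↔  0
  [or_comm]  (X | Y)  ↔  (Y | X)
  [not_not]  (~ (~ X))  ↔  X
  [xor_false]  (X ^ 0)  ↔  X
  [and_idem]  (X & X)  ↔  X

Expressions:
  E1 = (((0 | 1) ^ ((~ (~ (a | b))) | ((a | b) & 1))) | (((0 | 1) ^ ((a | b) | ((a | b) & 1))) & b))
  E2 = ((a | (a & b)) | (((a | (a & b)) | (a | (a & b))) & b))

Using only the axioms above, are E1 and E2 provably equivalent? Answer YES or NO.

Every axiom is a valid identity, so a rewrite proof would force E1 and E2 to agree under every assignment.
At a=0, b=0: E1 = 1 but E2 = 0; they differ, so no derivation exists.

NO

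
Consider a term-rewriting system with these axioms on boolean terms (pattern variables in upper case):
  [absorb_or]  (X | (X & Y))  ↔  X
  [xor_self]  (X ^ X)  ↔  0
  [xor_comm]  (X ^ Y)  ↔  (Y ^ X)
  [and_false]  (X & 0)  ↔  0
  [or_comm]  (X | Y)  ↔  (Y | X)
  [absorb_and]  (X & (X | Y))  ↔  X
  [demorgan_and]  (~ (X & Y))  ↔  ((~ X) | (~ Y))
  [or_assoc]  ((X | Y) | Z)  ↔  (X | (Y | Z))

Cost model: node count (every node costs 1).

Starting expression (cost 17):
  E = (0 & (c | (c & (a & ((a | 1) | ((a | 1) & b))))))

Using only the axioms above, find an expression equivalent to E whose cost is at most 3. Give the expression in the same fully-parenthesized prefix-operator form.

1. [absorb_or →] ((a | 1) | ((a | 1) & b))  →  (a | 1);  E = (0 & (c | (c & (a & (a | 1)))))
2. [absorb_and →] (a & (a | 1))  →  a;  E = (0 & (c | (c & a)))
3. [absorb_or →] (c | (c & a))  →  c;  cost 3 ≤ 3, done

(0 & c)   [cost 3]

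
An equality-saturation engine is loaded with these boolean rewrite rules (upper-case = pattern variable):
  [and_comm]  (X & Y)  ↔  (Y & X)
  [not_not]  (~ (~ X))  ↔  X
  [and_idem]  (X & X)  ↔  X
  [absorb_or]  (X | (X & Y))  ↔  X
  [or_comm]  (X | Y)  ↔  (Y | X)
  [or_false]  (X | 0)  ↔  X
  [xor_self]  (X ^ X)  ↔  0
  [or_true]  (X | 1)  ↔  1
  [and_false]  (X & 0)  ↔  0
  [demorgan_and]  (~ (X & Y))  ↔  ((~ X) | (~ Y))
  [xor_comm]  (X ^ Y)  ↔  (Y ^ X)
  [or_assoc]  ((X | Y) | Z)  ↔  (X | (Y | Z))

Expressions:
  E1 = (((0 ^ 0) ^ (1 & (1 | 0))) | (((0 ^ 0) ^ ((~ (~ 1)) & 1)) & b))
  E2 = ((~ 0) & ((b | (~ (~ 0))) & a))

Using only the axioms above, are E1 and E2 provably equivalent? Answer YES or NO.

Every axiom is a valid identity, so a rewrite proof would force E1 and E2 to agree under every assignment.
At a=0, b=0: E1 = 1 but E2 = 0; they differ, so no derivation exists.

NO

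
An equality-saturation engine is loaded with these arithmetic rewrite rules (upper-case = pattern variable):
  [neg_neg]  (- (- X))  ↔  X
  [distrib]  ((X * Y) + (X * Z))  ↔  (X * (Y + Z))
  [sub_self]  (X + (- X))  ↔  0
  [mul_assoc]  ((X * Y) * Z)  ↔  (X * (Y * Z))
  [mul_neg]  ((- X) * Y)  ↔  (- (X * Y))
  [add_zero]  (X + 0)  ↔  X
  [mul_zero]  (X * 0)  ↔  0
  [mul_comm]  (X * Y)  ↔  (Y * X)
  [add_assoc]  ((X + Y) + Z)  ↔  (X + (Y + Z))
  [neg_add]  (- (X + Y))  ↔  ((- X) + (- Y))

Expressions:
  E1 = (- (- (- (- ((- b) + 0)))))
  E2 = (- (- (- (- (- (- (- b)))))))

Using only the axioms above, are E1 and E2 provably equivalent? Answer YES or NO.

YES

1. [neg_neg →] (- (- (- ((- b) + 0))))  →  (- ((- b) + 0));  E1 = (- (- ((- b) + 0)))
2. [neg_neg →] (- (- ((- b) + 0)))  →  ((- b) + 0)
3. [add_zero →] ((- b) + 0)  →  (- b)
4. [neg_neg ←] b  →  (- (- b));  E1 = (- (- (- b)))
5. [neg_neg ←] (- (- b))  →  (- (- (- (- b))));  E1 = (- (- (- (- (- b)))))
6. [neg_neg ←] (- b)  →  (- (- (- b)));  this is E2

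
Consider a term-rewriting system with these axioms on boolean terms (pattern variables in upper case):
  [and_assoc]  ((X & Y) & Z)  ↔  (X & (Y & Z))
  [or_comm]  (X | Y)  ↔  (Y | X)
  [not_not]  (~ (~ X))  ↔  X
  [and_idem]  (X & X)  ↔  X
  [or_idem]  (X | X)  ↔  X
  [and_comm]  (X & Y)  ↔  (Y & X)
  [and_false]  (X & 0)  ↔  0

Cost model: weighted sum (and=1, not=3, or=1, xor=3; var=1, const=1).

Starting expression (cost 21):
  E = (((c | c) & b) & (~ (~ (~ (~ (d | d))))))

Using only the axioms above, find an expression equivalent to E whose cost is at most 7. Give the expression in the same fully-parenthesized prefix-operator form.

1. [not_not →] (~ (~ (d | d)))  →  (d | d);  E = (((c | c) & b) & (~ (~ (d | d))))
2. [not_not →] (~ (~ (d | d)))  →  (d | d);  E = (((c | c) & b) & (d | d))
3. [and_comm →] ((c | c) & b)  →  (b & (c | c));  E = ((b & (c | c)) & (d | d))
4. [or_idem →] (c | c)  →  c;  cost 7 ≤ 7, done

((b & c) & (d | d))   [cost 7]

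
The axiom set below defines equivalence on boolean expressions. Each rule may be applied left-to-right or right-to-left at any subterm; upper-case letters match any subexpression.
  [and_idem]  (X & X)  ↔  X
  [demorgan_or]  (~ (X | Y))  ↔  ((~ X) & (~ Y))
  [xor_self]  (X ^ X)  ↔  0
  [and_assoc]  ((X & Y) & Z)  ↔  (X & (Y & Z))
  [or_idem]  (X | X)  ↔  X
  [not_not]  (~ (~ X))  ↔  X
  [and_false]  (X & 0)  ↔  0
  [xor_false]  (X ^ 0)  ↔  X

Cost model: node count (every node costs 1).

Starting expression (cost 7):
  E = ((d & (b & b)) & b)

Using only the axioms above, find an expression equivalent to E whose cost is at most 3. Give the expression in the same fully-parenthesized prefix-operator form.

(d & b)   [cost 3]

1. [and_idem →] (b & b)  →  b;  E = ((d & b) & b)
2. [and_assoc →] ((d & b) & b)  →  (d & (b & b))
3. [and_idem →] (b & b)  →  b;  cost 3 ≤ 3, done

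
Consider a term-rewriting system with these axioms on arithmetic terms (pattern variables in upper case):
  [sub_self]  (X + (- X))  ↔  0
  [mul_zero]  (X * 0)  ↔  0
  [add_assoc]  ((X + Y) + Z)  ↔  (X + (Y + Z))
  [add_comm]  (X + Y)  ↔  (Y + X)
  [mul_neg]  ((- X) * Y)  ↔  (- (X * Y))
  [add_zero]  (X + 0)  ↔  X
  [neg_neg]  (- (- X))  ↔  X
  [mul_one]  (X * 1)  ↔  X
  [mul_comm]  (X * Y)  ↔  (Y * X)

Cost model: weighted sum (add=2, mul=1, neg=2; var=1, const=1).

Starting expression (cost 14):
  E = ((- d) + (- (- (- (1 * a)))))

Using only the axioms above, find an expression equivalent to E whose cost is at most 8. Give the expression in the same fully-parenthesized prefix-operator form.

(1) (1 * a)  =[mul_comm →]=  (a * 1)    ⊢ ((- d) + (- (- (- (a * 1)))))
(2) (- (- (a * 1)))  =[neg_neg →]=  (a * 1)    ⊢ ((- d) + (- (a * 1)))
(3) (a * 1)  =[mul_one →]=  a    ⊢ cost 8, within 8

((- d) + (- a))   [cost 8]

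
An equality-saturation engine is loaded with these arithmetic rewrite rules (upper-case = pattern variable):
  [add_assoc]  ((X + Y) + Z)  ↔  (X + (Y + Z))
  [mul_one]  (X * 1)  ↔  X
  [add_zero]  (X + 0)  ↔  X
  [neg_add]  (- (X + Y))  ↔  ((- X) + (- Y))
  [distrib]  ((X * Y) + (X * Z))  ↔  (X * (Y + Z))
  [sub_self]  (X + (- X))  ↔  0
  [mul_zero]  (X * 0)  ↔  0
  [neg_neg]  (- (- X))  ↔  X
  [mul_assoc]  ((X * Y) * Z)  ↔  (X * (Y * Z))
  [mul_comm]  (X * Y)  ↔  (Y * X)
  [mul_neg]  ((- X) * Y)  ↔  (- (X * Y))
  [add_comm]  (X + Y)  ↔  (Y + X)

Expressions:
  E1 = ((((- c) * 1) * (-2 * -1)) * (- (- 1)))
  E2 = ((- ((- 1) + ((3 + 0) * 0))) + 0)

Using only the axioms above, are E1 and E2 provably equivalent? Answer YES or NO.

NO

Every axiom is a valid identity, so a rewrite proof would force E1 and E2 to agree under every assignment.
At c=0: E1 = 0 but E2 = 1; they differ, so no derivation exists.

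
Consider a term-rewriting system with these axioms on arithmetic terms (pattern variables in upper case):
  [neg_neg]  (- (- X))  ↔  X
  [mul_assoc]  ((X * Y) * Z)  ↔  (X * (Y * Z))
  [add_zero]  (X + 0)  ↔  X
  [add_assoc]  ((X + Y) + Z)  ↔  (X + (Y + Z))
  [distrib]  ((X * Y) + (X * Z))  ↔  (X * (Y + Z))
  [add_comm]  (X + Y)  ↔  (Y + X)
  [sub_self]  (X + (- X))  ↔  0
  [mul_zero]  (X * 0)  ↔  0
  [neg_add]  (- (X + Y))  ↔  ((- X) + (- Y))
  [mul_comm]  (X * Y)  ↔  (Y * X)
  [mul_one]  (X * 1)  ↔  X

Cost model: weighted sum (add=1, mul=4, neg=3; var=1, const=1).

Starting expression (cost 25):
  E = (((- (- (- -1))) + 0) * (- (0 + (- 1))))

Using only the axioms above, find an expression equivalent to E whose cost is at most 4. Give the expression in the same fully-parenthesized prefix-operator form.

1. [neg_neg →] (- (- (- -1)))  →  (- -1);  E = (((- -1) + 0) * (- (0 + (- 1))))
2. [add_comm →] (0 + (- 1))  →  ((- 1) + 0);  E = (((- -1) + 0) * (- ((- 1) + 0)))
3. [add_zero →] ((- 1) + 0)  →  (- 1);  E = (((- -1) + 0) * (- (- 1)))
4. [neg_neg →] (- (- 1))  →  1;  E = (((- -1) + 0) * 1)
5. [add_zero →] ((- -1) + 0)  →  (- -1);  E = ((- -1) * 1)
6. [mul_one →] ((- -1) * 1)  →  (- -1);  cost 4 ≤ 4, done

(- -1)   [cost 4]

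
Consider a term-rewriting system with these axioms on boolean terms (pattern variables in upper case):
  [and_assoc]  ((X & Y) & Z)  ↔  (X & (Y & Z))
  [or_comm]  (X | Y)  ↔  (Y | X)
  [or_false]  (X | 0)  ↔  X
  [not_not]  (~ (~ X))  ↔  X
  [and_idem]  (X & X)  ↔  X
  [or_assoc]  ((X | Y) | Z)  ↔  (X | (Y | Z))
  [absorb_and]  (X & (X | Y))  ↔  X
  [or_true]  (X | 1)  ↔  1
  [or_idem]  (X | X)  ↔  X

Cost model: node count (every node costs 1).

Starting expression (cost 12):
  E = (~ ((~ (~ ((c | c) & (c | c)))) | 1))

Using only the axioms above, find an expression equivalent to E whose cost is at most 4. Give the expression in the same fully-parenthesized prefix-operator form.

(~ (c | 1))   [cost 4]

1. [and_idem →] ((c | c) & (c | c))  →  (c | c);  E = (~ ((~ (~ (c | c))) | 1))
2. [or_idem →] (c | c)  →  c;  E = (~ ((~ (~ c)) | 1))
3. [not_not →] (~ (~ c))  →  c;  cost 4 ≤ 4, done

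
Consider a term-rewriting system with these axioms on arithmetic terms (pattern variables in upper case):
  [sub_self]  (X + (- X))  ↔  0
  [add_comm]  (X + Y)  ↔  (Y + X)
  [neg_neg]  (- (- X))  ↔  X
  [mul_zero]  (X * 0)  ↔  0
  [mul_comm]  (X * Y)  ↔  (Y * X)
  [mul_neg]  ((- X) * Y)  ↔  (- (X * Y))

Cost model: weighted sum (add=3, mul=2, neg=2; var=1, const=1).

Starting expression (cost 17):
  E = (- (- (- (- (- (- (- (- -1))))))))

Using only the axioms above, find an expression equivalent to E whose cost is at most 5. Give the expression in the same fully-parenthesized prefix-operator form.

(- (- -1))   [cost 5]

1. [neg_neg →] (- (- (- (- (- (- (- -1)))))))  →  (- (- (- (- (- -1)))));  E = (- (- (- (- (- (- -1))))))
2. [neg_neg →] (- (- (- (- (- (- -1))))))  →  (- (- (- (- -1))))
3. [neg_neg →] (- (- (- (- -1))))  →  (- (- -1));  cost 5 ≤ 5, done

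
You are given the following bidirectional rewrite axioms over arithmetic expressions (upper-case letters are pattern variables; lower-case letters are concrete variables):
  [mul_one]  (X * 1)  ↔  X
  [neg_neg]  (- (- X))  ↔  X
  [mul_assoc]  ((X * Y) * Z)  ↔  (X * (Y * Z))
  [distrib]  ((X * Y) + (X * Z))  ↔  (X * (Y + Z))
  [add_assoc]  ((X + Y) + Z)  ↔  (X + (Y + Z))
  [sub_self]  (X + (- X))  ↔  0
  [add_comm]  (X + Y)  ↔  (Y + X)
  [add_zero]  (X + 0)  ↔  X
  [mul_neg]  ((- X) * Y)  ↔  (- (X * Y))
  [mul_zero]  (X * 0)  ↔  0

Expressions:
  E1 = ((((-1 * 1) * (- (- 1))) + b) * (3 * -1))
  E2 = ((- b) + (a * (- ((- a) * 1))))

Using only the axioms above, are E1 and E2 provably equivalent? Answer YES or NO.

NO

All listed rules preserve value, hence provable equivalence implies equal values everywhere; look for a separating assignment.
a=0, b=0 gives E1 ↦ 3, E2 ↦ 0; values differ ⇒ not provably equivalent.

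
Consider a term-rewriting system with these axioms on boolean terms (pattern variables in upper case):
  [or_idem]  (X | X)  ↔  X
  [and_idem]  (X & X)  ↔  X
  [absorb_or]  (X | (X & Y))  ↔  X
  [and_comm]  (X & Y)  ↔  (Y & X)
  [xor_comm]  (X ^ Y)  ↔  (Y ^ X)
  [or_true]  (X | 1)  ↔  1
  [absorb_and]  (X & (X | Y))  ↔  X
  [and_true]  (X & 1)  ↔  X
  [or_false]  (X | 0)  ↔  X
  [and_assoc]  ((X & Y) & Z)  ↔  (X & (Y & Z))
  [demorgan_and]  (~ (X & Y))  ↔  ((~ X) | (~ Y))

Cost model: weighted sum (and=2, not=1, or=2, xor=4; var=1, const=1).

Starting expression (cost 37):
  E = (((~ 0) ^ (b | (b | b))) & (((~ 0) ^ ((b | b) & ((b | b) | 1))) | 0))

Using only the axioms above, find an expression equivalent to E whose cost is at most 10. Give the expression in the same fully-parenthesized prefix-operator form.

(1) (b | b)  =[or_idem →]=  b    ⊢ (((~ 0) ^ (b | b)) & (((~ 0) ^ ((b | b) & ((b | b) | 1))) | 0))
(2) ((b | b) & ((b | b) | 1))  =[absorb_and →]=  (b | b)    ⊢ (((~ 0) ^ (b | b)) & (((~ 0) ^ (b | b)) | 0))
(3) (((~ 0) ^ (b | b)) & (((~ 0) ^ (b | b)) | 0))  =[absorb_and →]=  ((~ 0) ^ (b | b))    ⊢ cost 10, within 10

((~ 0) ^ (b | b))   [cost 10]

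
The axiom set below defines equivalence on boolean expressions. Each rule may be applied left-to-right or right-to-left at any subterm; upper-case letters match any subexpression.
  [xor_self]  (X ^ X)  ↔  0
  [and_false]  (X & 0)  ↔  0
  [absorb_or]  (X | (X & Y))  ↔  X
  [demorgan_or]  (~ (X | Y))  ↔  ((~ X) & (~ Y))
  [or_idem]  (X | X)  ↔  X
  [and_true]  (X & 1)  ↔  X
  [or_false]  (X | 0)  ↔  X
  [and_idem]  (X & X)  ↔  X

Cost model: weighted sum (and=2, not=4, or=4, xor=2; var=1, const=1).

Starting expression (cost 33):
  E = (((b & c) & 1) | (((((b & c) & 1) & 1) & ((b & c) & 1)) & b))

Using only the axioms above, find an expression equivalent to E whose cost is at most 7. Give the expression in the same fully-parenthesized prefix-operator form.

step 1: and_true (→) rewrites ((b & c) & 1) into (b & c), now (((b & c) & 1) | ((((b & c) & 1) & ((b & c) & 1)) & b))
step 2: and_idem (→) rewrites (((b & c) & 1) & ((b & c) & 1)) into ((b & c) & 1), now (((b & c) & 1) | (((b & c) & 1) & b))
step 3: absorb_or (→) rewrites (((b & c) & 1) | (((b & c) & 1) & b)) into ((b & c) & 1), reaching cost 7 (bound 7)

((b & c) & 1)   [cost 7]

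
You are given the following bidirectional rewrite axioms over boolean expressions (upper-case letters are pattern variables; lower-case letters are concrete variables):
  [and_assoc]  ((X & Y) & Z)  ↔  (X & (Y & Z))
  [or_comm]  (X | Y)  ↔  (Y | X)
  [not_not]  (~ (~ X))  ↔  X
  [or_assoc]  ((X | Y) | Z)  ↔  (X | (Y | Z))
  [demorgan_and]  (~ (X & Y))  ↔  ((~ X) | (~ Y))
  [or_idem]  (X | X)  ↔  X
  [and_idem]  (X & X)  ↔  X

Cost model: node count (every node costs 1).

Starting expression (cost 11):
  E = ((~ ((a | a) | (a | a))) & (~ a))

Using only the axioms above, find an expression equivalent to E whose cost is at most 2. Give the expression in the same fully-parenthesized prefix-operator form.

(~ a)   [cost 2]

step 1: or_idem (→) rewrites ((a | a) | (a | a)) into (a | a), now ((~ (a | a)) & (~ a))
step 2: or_idem (→) rewrites (a | a) into a, now ((~ a) & (~ a))
step 3: and_idem (→) rewrites ((~ a) & (~ a)) into (~ a), reaching cost 2 (bound 2)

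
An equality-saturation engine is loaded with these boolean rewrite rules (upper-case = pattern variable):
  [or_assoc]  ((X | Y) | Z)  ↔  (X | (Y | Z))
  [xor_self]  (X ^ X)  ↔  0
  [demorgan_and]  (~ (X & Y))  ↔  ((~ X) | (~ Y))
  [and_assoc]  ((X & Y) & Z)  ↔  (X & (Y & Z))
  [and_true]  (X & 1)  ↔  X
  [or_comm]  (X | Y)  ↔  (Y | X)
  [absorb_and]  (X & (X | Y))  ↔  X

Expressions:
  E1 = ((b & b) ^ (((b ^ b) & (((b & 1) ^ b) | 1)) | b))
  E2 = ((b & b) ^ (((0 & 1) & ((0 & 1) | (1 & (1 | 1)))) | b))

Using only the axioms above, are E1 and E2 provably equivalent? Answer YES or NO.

1. [and_true →] (b & 1)  →  b;  E1 = ((b & b) ^ (((b ^ b) & ((b ^ b) | 1)) | b))
2. [absorb_and →] ((b ^ b) & ((b ^ b) | 1))  →  (b ^ b);  E1 = ((b & b) ^ ((b ^ b) | b))
3. [xor_self →] (b ^ b)  →  0;  E1 = ((b & b) ^ (0 | b))
4. [and_true ←] 0  →  (0 & 1);  E1 = ((b & b) ^ ((0 & 1) | b))
5. [absorb_and ←] (0 & 1)  →  ((0 & 1) & ((0 & 1) | 1));  E1 = ((b & b) ^ (((0 & 1) & ((0 & 1) | 1)) | b))
6. [absorb_and ←] 1  →  (1 & (1 | 1));  this is E2

YES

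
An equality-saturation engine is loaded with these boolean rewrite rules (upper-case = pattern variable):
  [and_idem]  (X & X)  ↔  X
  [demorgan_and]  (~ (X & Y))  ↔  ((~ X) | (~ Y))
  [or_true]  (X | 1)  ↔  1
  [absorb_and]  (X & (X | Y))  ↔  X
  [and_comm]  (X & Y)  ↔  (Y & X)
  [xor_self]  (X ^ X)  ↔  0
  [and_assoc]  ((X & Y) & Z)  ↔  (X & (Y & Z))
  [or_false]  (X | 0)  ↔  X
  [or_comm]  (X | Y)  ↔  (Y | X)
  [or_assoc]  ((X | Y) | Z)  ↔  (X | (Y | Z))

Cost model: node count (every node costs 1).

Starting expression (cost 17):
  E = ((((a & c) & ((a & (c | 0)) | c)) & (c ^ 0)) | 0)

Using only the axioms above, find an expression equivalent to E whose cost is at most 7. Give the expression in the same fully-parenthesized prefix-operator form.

step 1: or_false (→) rewrites (c | 0) into c, now ((((a & c) & ((a & c) | c)) & (c ^ 0)) | 0)
step 2: or_false (→) rewrites ((((a & c) & ((a & c) | c)) & (c ^ 0)) | 0) into (((a & c) & ((a & c) | c)) & (c ^ 0))
step 3: absorb_and (→) rewrites ((a & c) & ((a & c) | c)) into (a & c), reaching cost 7 (bound 7)

((a & c) & (c ^ 0))   [cost 7]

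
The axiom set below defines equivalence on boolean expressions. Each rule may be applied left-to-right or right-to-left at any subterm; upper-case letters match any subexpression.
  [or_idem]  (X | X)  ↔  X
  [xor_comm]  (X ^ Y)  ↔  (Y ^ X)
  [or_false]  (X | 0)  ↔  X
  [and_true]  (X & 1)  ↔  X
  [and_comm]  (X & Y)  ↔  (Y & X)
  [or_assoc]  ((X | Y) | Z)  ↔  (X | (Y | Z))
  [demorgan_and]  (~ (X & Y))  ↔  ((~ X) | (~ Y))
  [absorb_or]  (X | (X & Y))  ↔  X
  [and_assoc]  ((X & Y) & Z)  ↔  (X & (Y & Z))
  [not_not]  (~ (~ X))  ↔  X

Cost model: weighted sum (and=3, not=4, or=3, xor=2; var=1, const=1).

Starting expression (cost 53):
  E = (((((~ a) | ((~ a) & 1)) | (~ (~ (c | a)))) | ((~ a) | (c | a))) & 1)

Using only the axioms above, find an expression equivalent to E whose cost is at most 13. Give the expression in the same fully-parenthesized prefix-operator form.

((~ a) | (c | a))   [cost 13]

1. [and_true →] (((((~ a) | ((~ a) & 1)) | (~ (~ (c | a)))) | ((~ a) | (c | a))) & 1)  →  ((((~ a) | ((~ a) & 1)) | (~ (~ (c | a)))) | ((~ a) | (c | a)))
2. [not_not →] (~ (~ (c | a)))  →  (c | a);  E = ((((~ a) | ((~ a) & 1)) | (c | a)) | ((~ a) | (c | a)))
3. [absorb_or →] ((~ a) | ((~ a) & 1))  →  (~ a);  E = (((~ a) | (c | a)) | ((~ a) | (c | a)))
4. [or_idem →] (((~ a) | (c | a)) | ((~ a) | (c | a)))  →  ((~ a) | (c | a));  cost 13 ≤ 13, done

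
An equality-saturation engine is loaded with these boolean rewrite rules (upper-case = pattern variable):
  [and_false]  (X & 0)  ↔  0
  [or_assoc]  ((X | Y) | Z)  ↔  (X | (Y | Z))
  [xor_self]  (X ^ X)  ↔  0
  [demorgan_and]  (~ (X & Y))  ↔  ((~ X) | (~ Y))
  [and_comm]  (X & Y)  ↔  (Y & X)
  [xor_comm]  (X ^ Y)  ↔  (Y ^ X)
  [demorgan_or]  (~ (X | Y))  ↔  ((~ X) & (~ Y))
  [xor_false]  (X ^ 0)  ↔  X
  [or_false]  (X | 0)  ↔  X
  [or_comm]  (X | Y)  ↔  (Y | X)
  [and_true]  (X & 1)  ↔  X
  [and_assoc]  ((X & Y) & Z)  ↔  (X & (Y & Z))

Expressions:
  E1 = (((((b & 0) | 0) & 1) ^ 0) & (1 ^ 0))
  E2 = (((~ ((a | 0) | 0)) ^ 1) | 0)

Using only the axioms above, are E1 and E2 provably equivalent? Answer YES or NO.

Every axiom is a valid identity, so a rewrite proof would force E1 and E2 to agree under every assignment.
At a=1, b=0: E1 = 0 but E2 = 1; they differ, so no derivation exists.

NO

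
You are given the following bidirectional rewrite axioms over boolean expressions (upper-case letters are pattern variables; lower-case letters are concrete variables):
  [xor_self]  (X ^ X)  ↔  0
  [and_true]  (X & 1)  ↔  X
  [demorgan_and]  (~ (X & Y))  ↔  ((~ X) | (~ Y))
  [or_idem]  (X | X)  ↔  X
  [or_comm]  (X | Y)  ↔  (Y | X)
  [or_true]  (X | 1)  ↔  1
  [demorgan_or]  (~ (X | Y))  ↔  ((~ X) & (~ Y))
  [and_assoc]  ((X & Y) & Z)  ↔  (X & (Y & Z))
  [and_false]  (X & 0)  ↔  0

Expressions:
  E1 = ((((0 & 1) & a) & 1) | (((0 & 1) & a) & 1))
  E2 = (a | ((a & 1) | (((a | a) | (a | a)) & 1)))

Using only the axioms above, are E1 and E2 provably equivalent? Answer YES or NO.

All listed rules preserve value, hence provable equivalence implies equal values everywhere; look for a separating assignment.
a=1 gives E1 ↦ 0, E2 ↦ 1; values differ ⇒ not provably equivalent.

NO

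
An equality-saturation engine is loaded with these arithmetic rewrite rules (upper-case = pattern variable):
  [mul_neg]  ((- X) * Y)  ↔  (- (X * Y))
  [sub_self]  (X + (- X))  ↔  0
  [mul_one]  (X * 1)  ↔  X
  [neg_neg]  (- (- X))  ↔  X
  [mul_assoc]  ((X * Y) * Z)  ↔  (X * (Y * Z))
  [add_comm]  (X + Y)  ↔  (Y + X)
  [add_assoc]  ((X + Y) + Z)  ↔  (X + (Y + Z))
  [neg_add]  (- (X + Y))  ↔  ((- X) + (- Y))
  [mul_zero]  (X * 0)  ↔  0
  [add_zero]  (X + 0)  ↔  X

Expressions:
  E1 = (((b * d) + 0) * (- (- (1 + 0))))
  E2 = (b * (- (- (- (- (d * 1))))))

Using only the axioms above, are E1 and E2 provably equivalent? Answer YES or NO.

1. [neg_neg →] (- (- (1 + 0)))  →  (1 + 0);  E1 = (((b * d) + 0) * (1 + 0))
2. [add_zero →] (1 + 0)  →  1;  E1 = (((b * d) + 0) * 1)
3. [mul_one →] (((b * d) + 0) * 1)  →  ((b * d) + 0)
4. [add_zero →] ((b * d) + 0)  →  (b * d)
5. [neg_neg ←] d  →  (- (- d));  E1 = (b * (- (- d)))
6. [mul_one ←] d  →  (d * 1);  E1 = (b * (- (- (d * 1))))
7. [neg_neg ←] (d * 1)  →  (- (- (d * 1)));  this is E2

YES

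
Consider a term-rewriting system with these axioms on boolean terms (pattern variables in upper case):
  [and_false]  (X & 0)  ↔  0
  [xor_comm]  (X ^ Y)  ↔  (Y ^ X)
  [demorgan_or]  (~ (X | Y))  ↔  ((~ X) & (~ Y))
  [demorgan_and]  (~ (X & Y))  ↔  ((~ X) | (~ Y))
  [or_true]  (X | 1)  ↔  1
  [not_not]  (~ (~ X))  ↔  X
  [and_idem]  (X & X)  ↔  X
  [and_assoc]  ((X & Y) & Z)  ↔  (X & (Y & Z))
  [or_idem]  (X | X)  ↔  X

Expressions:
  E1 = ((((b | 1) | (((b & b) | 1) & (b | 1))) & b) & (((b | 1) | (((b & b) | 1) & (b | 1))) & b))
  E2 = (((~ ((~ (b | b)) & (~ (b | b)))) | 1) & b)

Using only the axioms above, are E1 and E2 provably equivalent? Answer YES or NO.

step 1: and_idem (→) rewrites ((((b | 1) | (((b & b) | 1) & (b | 1))) & b) & (((b | 1) | (((b & b) | 1) & (b | 1))) & b)) into (((b | 1) | (((b & b) | 1) & (b | 1))) & b)
step 2: and_idem (→) rewrites (b & b) into b, now (((b | 1) | ((b | 1) & (b | 1))) & b)
step 3: and_idem (→) rewrites ((b | 1) & (b | 1)) into (b | 1), now (((b | 1) | (b | 1)) & b)
step 4: or_idem (→) rewrites ((b | 1) | (b | 1)) into (b | 1), now ((b | 1) & b)
step 5: or_idem (←) rewrites b into (b | b), now (((b | b) | 1) & b)
step 6: not_not (←) rewrites (b | b) into (~ (~ (b | b))), now (((~ (~ (b | b))) | 1) & b)
step 7: and_idem (←) rewrites (~ (b | b)) into ((~ (b | b)) & (~ (b | b))), which is E2

YES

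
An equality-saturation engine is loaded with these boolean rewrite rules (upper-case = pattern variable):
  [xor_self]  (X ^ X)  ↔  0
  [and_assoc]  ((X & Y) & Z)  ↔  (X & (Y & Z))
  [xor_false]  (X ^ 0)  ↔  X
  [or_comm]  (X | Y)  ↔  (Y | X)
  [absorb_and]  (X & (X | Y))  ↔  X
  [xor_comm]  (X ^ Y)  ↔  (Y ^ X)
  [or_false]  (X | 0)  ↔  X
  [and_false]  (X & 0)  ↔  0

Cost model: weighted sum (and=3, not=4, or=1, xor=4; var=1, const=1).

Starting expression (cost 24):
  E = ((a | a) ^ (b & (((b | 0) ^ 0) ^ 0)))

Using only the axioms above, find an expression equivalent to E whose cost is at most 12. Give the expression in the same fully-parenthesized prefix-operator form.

step 1: xor_false (→) rewrites ((b | 0) ^ 0) into (b | 0), now ((a | a) ^ (b & ((b | 0) ^ 0)))
step 2: or_false (→) rewrites (b | 0) into b, now ((a | a) ^ (b & (b ^ 0)))
step 3: xor_false (→) rewrites (b ^ 0) into b, reaching cost 12 (bound 12)

((a | a) ^ (b & b))   [cost 12]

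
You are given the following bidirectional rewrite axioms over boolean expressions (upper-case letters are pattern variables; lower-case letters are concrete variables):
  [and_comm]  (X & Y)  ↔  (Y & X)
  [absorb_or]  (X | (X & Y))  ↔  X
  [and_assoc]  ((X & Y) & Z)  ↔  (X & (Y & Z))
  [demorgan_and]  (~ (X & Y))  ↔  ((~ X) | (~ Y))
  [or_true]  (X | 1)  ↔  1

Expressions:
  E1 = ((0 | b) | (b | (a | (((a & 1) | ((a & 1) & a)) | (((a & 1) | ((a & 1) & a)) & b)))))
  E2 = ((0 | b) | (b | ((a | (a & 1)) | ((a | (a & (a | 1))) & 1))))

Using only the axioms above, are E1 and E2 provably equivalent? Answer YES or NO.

1. [absorb_or →] (((a & 1) | ((a & 1) & a)) | (((a & 1) | ((a & 1) & a)) & b))  →  ((a & 1) | ((a & 1) & a));  E1 = ((0 | b) | (b | (a | ((a & 1) | ((a & 1) & a)))))
2. [absorb_or →] ((a & 1) | ((a & 1) & a))  →  (a & 1);  E1 = ((0 | b) | (b | (a | (a & 1))))
3. [absorb_or ←] (a | (a & 1))  →  ((a | (a & 1)) | ((a | (a & 1)) & 1));  E1 = ((0 | b) | (b | ((a | (a & 1)) | ((a | (a & 1)) & 1))))
4. [or_true ←] 1  →  (a | 1);  this is E2

YES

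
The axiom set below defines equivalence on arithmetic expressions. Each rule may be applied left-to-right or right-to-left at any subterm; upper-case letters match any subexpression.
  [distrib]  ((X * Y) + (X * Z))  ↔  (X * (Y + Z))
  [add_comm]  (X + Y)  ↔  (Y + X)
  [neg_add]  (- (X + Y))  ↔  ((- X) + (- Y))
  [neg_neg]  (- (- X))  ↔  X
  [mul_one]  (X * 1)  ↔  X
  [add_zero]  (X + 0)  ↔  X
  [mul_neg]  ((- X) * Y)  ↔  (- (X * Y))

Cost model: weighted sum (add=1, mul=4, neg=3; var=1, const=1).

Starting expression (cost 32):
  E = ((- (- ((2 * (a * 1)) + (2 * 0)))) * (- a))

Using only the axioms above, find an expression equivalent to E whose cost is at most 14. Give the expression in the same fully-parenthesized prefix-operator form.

step 1: neg_neg (→) rewrites (- (- ((2 * (a * 1)) + (2 * 0)))) into ((2 * (a * 1)) + (2 * 0)), now (((2 * (a * 1)) + (2 * 0)) * (- a))
step 2: mul_one (→) rewrites (a * 1) into a, now (((2 * a) + (2 * 0)) * (- a))
step 3: distrib (→) rewrites ((2 * a) + (2 * 0)) into (2 * (a + 0)), now ((2 * (a + 0)) * (- a))
step 4: add_zero (→) rewrites (a + 0) into a, reaching cost 14 (bound 14)

((2 * a) * (- a))   [cost 14]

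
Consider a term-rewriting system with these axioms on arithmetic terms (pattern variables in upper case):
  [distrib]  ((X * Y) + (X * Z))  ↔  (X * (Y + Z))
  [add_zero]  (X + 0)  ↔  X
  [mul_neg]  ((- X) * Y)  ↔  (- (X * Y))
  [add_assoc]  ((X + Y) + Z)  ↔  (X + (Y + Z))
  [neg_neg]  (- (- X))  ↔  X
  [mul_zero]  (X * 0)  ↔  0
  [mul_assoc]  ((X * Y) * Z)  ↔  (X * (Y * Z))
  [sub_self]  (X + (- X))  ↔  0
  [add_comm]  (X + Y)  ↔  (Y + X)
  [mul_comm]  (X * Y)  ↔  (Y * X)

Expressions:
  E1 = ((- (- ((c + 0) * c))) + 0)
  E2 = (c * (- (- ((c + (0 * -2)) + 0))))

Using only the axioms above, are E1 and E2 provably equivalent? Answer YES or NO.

YES

1. [add_zero →] ((- (- ((c + 0) * c))) + 0)  →  (- (- ((c + 0) * c)))
2. [add_zero →] (c + 0)  →  c;  E1 = (- (- (c * c)))
3. [neg_neg →] (- (- (c * c)))  →  (c * c)
4. [add_zero ←] c  →  (c + 0);  E1 = (c * (c + 0))
5. [mul_zero ←] 0  →  (-2 * 0);  E1 = (c * (c + (-2 * 0)))
6. [mul_comm →] (-2 * 0)  →  (0 * -2);  E1 = (c * (c + (0 * -2)))
7. [neg_neg ←] (c + (0 * -2))  →  (- (- (c + (0 * -2))));  E1 = (c * (- (- (c + (0 * -2)))))
8. [add_zero ←] (c + (0 * -2))  →  ((c + (0 * -2)) + 0);  this is E2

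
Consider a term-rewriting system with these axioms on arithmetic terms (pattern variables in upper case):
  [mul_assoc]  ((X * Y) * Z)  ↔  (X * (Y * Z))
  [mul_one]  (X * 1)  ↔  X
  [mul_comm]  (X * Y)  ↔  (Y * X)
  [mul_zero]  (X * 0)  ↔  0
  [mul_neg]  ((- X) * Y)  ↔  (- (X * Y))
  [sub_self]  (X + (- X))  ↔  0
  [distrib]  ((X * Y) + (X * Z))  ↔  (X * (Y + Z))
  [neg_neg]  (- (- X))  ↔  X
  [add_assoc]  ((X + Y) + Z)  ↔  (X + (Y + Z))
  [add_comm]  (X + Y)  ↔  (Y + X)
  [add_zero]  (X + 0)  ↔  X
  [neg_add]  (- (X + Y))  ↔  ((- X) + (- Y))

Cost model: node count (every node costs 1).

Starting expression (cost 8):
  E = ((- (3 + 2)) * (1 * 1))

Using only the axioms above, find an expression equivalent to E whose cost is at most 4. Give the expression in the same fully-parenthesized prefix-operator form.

(- (3 + 2))   [cost 4]

step 1: mul_one (→) rewrites (1 * 1) into 1, now ((- (3 + 2)) * 1)
step 2: mul_one (→) rewrites ((- (3 + 2)) * 1) into (- (3 + 2)), reaching cost 4 (bound 4)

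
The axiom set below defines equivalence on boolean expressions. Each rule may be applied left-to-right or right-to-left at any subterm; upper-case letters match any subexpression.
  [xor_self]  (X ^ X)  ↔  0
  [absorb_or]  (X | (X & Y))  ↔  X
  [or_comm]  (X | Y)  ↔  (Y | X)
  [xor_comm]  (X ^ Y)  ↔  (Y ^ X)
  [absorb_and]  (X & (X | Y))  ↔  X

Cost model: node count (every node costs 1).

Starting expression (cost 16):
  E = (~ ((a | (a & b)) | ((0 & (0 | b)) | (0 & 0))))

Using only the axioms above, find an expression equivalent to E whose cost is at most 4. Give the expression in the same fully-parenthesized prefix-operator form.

(~ (a | 0))   [cost 4]

(1) (0 & (0 | b))  =[absorb_and →]=  0    ⊢ (~ ((a | (a & b)) | (0 | (0 & 0))))
(2) (a | (a & b))  =[absorb_or →]=  a    ⊢ (~ (a | (0 | (0 & 0))))
(3) (0 | (0 & 0))  =[absorb_or →]=  0    ⊢ cost 4, within 4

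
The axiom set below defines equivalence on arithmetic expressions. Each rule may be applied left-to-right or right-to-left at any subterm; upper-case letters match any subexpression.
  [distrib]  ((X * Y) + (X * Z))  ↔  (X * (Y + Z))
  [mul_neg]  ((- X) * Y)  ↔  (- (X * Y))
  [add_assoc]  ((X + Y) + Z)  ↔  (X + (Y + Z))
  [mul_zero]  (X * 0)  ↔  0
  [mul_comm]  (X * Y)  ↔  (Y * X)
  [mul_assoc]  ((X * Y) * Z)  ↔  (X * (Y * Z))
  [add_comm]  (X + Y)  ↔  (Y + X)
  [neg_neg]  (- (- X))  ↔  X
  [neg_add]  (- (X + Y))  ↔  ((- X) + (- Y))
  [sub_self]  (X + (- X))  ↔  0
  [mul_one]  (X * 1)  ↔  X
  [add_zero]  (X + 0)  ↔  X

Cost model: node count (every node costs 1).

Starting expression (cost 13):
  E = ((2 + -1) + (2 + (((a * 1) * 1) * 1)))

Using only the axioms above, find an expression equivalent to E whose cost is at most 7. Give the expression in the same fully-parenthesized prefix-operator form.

1. [mul_one →] (a * 1)  →  a;  E = ((2 + -1) + (2 + ((a * 1) * 1)))
2. [mul_one →] (a * 1)  →  a;  E = ((2 + -1) + (2 + (a * 1)))
3. [mul_one →] (a * 1)  →  a;  cost 7 ≤ 7, done

((2 + -1) + (2 + a))   [cost 7]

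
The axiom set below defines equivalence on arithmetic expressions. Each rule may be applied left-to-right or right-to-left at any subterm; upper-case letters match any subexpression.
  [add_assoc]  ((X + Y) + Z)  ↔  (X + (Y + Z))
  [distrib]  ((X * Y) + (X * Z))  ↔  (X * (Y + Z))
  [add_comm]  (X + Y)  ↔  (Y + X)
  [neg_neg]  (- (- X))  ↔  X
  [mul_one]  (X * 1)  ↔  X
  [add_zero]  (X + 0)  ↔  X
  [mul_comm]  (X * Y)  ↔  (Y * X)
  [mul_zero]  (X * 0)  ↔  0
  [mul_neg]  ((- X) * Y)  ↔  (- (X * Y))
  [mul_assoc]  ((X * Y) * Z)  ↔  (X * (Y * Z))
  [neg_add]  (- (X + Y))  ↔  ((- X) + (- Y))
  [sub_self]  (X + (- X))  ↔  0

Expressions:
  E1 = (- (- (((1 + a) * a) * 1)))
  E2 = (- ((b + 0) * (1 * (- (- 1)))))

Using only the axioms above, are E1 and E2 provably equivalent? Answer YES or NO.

All listed rules preserve value, hence provable equivalence implies equal values everywhere; look for a separating assignment.
a=0, b=1 gives E1 ↦ 0, E2 ↦ -1; values differ ⇒ not provably equivalent.

NO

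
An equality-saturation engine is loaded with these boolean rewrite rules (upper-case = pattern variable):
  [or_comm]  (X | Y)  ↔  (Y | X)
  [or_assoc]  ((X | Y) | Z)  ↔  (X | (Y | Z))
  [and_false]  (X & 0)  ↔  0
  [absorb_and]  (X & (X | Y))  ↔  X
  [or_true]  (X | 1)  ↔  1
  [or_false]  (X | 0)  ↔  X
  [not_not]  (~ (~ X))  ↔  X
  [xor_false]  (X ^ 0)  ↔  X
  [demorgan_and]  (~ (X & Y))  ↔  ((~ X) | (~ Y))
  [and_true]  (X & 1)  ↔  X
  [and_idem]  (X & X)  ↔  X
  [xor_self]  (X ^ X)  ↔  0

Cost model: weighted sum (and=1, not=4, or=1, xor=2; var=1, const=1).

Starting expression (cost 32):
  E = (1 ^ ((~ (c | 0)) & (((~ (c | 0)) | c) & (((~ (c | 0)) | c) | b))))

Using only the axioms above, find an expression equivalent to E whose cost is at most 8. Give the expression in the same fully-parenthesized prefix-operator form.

step 1: absorb_and (→) rewrites (((~ (c | 0)) | c) & (((~ (c | 0)) | c) | b)) into ((~ (c | 0)) | c), now (1 ^ ((~ (c | 0)) & ((~ (c | 0)) | c)))
step 2: absorb_and (→) rewrites ((~ (c | 0)) & ((~ (c | 0)) | c)) into (~ (c | 0)), now (1 ^ (~ (c | 0)))
step 3: or_false (→) rewrites (c | 0) into c, reaching cost 8 (bound 8)

(1 ^ (~ c))   [cost 8]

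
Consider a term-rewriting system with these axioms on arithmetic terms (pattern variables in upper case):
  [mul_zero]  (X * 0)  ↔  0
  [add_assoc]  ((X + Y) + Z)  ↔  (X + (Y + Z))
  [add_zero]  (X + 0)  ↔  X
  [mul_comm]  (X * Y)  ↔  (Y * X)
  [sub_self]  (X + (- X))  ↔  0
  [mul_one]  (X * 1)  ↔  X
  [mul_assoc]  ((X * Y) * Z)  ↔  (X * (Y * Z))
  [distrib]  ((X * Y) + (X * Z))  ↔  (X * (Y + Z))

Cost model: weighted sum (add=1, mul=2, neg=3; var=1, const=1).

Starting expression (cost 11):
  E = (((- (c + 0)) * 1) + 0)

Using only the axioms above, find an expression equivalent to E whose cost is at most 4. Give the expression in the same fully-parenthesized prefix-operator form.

(- c)   [cost 4]

1. [add_zero →] (((- (c + 0)) * 1) + 0)  →  ((- (c + 0)) * 1)
2. [mul_one →] ((- (c + 0)) * 1)  →  (- (c + 0))
3. [add_zero →] (c + 0)  →  c;  cost 4 ≤ 4, done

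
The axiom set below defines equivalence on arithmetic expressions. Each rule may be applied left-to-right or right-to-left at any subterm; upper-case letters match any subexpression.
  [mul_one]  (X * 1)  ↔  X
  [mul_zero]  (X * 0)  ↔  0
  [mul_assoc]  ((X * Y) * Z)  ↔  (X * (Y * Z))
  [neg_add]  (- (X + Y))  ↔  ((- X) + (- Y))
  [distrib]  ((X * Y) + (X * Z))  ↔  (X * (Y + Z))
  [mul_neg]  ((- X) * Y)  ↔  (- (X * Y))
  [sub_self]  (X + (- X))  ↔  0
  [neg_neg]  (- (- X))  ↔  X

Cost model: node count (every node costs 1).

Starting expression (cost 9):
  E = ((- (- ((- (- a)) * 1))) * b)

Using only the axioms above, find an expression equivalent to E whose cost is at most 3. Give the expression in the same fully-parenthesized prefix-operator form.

(a * b)   [cost 3]

step 1: neg_neg (→) rewrites (- (- ((- (- a)) * 1))) into ((- (- a)) * 1), now (((- (- a)) * 1) * b)
step 2: mul_one (→) rewrites ((- (- a)) * 1) into (- (- a)), now ((- (- a)) * b)
step 3: neg_neg (→) rewrites (- (- a)) into a, reaching cost 3 (bound 3)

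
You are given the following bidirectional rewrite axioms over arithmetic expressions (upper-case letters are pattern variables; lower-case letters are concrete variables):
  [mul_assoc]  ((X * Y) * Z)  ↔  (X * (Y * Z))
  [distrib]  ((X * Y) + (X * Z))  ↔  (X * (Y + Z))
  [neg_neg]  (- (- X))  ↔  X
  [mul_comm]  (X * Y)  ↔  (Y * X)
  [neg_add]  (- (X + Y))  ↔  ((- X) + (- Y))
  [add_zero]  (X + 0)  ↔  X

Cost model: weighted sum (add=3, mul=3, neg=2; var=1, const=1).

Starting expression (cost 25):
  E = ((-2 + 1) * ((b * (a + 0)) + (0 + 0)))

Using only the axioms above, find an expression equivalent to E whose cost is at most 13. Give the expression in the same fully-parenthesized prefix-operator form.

((-2 + 1) * (b * a))   [cost 13]

1. [add_zero →] (a + 0)  →  a;  E = ((-2 + 1) * ((b * a) + (0 + 0)))
2. [add_zero →] (0 + 0)  →  0;  E = ((-2 + 1) * ((b * a) + 0))
3. [add_zero →] ((b * a) + 0)  →  (b * a);  cost 13 ≤ 13, done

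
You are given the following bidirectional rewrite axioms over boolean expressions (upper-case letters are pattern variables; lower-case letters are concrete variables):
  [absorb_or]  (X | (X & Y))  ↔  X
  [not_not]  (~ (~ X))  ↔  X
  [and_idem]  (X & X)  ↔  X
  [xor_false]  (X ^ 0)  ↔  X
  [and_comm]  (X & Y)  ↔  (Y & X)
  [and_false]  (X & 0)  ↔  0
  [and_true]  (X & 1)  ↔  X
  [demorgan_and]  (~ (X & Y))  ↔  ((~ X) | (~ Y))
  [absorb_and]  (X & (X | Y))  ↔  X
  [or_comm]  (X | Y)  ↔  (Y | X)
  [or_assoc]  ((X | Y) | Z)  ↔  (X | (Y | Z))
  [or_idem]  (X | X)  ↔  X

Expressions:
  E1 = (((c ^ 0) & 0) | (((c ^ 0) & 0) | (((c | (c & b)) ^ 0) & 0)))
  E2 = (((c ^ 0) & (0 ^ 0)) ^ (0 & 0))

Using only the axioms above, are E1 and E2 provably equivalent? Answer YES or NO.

YES

(1) (c | (c & b))  =[absorb_or →]=  c    ⊢ (((c ^ 0) & 0) | (((c ^ 0) & 0) | ((c ^ 0) & 0)))
(2) (((c ^ 0) & 0) | ((c ^ 0) & 0))  =[or_idem →]=  ((c ^ 0) & 0)    ⊢ (((c ^ 0) & 0) | ((c ^ 0) & 0))
(3) (((c ^ 0) & 0) | ((c ^ 0) & 0))  =[or_idem →]=  ((c ^ 0) & 0)
(4) ((c ^ 0) & 0)  =[xor_false ←]=  (((c ^ 0) & 0) ^ 0)
(5) 0  =[and_false ←]=  (0 & 0)    ⊢ (((c ^ 0) & 0) ^ (0 & 0))
(6) 0  =[xor_false ←]=  (0 ^ 0)    ⊢ E2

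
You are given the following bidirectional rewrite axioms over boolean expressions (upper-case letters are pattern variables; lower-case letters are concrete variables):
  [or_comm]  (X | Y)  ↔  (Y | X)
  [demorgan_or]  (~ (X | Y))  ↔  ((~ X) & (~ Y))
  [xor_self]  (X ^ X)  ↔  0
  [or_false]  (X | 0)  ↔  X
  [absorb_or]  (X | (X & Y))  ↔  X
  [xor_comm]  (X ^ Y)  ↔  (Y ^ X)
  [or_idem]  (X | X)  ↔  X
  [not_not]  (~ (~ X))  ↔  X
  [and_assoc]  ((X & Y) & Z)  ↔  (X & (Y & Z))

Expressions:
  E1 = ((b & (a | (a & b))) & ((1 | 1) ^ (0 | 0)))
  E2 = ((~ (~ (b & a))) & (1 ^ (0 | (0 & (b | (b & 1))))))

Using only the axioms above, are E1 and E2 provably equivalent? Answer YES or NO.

YES

step 1: or_idem (→) rewrites (1 | 1) into 1, now ((b & (a | (a & b))) & (1 ^ (0 | 0)))
step 2: absorb_or (→) rewrites (a | (a & b)) into a, now ((b & a) & (1 ^ (0 | 0)))
step 3: or_false (→) rewrites (0 | 0) into 0, now ((b & a) & (1 ^ 0))
step 4: not_not (←) rewrites (b & a) into (~ (~ (b & a))), now ((~ (~ (b & a))) & (1 ^ 0))
step 5: absorb_or (←) rewrites 0 into (0 | (0 & b)), now ((~ (~ (b & a))) & (1 ^ (0 | (0 & b))))
step 6: absorb_or (←) rewrites b into (b | (b & 1)), which is E2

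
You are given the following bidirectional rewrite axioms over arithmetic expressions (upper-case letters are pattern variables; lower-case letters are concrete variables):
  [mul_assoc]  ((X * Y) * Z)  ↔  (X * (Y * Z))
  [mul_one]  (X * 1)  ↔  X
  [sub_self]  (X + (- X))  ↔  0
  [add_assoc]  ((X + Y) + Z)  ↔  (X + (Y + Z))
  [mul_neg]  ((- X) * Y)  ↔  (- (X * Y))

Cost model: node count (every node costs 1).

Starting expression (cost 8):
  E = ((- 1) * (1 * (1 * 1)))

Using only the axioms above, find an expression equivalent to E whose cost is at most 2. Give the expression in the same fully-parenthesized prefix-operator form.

1. [mul_one →] (1 * 1)  →  1;  E = ((- 1) * (1 * 1))
2. [mul_one →] (1 * 1)  →  1;  E = ((- 1) * 1)
3. [mul_one →] ((- 1) * 1)  →  (- 1);  cost 2 ≤ 2, done

(- 1)   [cost 2]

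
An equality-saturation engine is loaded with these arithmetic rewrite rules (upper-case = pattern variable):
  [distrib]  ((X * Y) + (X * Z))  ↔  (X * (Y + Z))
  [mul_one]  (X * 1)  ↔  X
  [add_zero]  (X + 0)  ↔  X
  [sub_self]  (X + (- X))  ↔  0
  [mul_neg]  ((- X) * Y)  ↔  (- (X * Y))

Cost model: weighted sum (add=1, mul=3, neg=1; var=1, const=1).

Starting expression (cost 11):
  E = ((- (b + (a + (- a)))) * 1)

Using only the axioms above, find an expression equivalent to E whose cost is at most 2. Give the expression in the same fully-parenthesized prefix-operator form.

1. [sub_self →] (a + (- a))  →  0;  E = ((- (b + 0)) * 1)
2. [add_zero →] (b + 0)  →  b;  E = ((- b) * 1)
3. [mul_one →] ((- b) * 1)  →  (- b);  cost 2 ≤ 2, done

(- b)   [cost 2]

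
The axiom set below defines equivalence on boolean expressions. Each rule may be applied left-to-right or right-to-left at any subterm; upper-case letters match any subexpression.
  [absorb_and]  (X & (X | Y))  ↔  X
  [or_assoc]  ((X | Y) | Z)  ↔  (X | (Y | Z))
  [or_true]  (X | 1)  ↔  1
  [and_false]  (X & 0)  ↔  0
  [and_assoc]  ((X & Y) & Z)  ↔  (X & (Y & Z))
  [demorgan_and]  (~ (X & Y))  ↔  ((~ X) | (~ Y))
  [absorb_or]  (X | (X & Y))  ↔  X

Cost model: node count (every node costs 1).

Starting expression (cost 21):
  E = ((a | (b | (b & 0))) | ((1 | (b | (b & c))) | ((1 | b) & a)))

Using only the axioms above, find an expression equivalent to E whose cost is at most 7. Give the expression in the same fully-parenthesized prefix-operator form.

((a | b) | (1 | b))   [cost 7]

step 1: absorb_or (→) rewrites (b | (b & c)) into b, now ((a | (b | (b & 0))) | ((1 | b) | ((1 | b) & a)))
step 2: absorb_or (→) rewrites ((1 | b) | ((1 | b) & a)) into (1 | b), now ((a | (b | (b & 0))) | (1 | b))
step 3: absorb_or (→) rewrites (b | (b & 0)) into b, reaching cost 7 (bound 7)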